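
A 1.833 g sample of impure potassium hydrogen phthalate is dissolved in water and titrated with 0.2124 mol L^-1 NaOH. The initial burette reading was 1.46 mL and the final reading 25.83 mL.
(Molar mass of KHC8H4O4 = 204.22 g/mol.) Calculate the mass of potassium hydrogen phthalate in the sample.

1.057 g

KHC8H4O4 + NaOH → KNaC8H4O4 + H2O
n(NaOH) = 0.02437 L × 0.2124 mol/L = 5.176 × 10^-3 mol
n(KHC8H4O4) = 5.176 × 10^-3 mol (1:1 ratio)
mass of KHC8H4O4 = 5.176 × 10^-3 × 204.22 g/mol = 1.057 g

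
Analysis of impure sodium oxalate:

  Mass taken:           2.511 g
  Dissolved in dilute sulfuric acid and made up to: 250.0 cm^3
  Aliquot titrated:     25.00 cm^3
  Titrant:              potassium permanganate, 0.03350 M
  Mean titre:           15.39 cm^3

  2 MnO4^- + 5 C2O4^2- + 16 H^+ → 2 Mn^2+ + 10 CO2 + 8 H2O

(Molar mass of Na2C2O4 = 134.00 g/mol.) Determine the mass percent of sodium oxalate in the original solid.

n(KMnO4) per titration = 0.01539 × 0.03350 = 5.156 × 10^-4 mol
From the 5:2 ratio, n(Na2C2O4) in each aliquot = 5/2 × 5.156 × 10^-4 = 1.289 × 10^-3 mol
n(Na2C2O4) in the whole flask = 1.289 × 10^-3 × 250.0/25.00 = 0.01289 mol
mass of Na2C2O4 = 0.01289 × 134.00 = 1.727 g
% Na2C2O4 = 1.727 / 2.511 × 100 = 68.78 %

68.78 %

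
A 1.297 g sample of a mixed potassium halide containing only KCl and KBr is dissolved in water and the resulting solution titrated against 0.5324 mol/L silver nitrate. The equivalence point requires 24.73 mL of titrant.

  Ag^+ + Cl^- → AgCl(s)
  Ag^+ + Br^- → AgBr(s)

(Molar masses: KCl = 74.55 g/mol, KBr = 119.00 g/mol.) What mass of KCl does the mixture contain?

0.4525 g

n(AgNO3) = 0.02473 × 0.5324 = 0.01317 mol
Let x = n(KCl), y = n(KBr).
Titrant: 1x + 1y = 0.01317;  mass: 74.55x + 119.00y = 1.297
Solving, x = 6.069 × 10^-3 mol, y = 7.097 × 10^-3 mol
mass of KCl = 6.069 × 10^-3 × 74.55 = 0.4525 g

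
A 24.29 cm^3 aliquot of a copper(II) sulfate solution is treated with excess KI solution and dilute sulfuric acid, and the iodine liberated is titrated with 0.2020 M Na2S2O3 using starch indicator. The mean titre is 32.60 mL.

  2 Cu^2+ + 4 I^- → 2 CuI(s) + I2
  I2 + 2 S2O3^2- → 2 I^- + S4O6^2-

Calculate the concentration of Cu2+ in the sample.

n(S2O3^2-) = 0.03260 × 0.2020 = 6.585 × 10^-3 mol
n(I2) = n(S2O3^2-)/2 = 3.293 × 10^-3 mol
From the 2:1 ratio, n(Cu2+) in the aliquot = 2/1 × 3.293 × 10^-3 = 6.585 × 10^-3 mol
[Cu2+] = 6.585 × 10^-3 / 0.02429 = 0.2711 mol/L

0.2711 M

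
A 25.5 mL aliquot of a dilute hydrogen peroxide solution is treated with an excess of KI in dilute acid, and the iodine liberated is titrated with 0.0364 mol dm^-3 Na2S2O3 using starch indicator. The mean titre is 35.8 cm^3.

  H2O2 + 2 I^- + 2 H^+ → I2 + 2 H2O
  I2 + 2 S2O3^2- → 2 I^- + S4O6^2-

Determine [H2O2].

0.0256 mol/L

n(S2O3^2-) = 0.0358 × 0.0364 = 1.30 × 10^-3 mol
n(I2) = n(S2O3^2-)/2 = 6.52 × 10^-4 mol
n(H2O2) in the aliquot = 6.52 × 10^-4 mol (1:1 ratio)
[H2O2] = 6.52 × 10^-4 / 0.0255 = 0.0256 mol/L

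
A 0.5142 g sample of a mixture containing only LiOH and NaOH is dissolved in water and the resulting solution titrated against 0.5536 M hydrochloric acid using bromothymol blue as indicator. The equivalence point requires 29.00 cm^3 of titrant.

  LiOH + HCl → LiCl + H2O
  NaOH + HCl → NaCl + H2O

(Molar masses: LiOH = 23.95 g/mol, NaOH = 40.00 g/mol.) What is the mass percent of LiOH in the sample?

37.14 %

n(HCl) = 0.02900 × 0.5536 = 0.01605 mol
Let x = n(LiOH), y = n(NaOH).
Titrant: 1x + 1y = 0.01605;  mass: 23.95x + 40.00y = 0.5142
Solving, x = 7.974 × 10^-3 mol, y = 8.081 × 10^-3 mol
mass of LiOH = 7.974 × 10^-3 × 23.95 = 0.1910 g
% LiOH = 0.1910 / 0.5142 × 100 = 37.14 %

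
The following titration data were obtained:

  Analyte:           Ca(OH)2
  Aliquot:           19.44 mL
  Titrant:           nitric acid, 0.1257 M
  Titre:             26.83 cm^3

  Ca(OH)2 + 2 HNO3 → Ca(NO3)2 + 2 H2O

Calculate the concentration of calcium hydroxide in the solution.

n(HNO3) = 0.02683 L × 0.1257 mol/L = 3.373 × 10^-3 mol
From the 1:2 mole ratio, n(Ca(OH)2) = 1/2 × 3.373 × 10^-3 = 1.686 × 10^-3 mol
[Ca(OH)2] = 1.686 × 10^-3 mol / 0.01944 L = 0.08674 mol/L

0.08674 M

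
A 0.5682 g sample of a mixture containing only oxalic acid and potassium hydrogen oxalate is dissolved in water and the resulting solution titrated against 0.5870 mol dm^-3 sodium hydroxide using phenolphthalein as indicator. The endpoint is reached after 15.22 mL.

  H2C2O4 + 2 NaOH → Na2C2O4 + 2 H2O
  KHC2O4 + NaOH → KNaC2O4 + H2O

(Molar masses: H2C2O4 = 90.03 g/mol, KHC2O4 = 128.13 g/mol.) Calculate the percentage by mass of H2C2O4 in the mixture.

n(NaOH) = 0.01522 × 0.5870 = 8.934 × 10^-3 mol
Let x = n(H2C2O4), y = n(KHC2O4).
Titrant: 2x + 1y = 8.934 × 10^-3;  mass: 90.03x + 128.13y = 0.5682
Solving, x = 3.468 × 10^-3 mol, y = 1.998 × 10^-3 mol
mass of H2C2O4 = 3.468 × 10^-3 × 90.03 = 0.3122 g
% H2C2O4 = 0.3122 / 0.5682 × 100 = 54.95 %

54.95 %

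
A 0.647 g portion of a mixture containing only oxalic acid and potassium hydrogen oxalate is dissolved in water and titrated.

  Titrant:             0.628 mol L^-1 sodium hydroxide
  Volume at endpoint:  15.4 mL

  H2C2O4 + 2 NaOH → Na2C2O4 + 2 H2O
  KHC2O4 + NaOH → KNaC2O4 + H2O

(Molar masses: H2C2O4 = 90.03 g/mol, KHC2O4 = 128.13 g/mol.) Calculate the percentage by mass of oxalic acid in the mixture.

49.6 %

n(NaOH) = 0.0154 × 0.628 = 9.67 × 10^-3 mol
Let x = n(H2C2O4), y = n(KHC2O4).
Titrant: 2x + 1y = 9.67 × 10^-3;  mass: 90.03x + 128.13y = 0.647
Solving, x = 3.56 × 10^-3 mol, y = 2.55 × 10^-3 mol
mass of H2C2O4 = 3.56 × 10^-3 × 90.03 = 0.321 g
% H2C2O4 = 0.321 / 0.647 × 100 = 49.6 %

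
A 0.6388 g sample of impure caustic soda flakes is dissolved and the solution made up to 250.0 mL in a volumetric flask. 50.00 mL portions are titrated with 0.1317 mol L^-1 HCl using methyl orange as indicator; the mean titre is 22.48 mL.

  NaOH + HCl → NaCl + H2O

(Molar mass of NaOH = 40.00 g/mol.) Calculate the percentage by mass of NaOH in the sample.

92.69 %

n(HCl) per titration = 0.02248 × 0.1317 = 2.961 × 10^-3 mol
n(NaOH) in each aliquot = 2.961 × 10^-3 mol (1:1 ratio)
n(NaOH) in the whole flask = 2.961 × 10^-3 × 250.0/50.00 = 0.01480 mol
mass of NaOH = 0.01480 × 40.00 = 0.5921 g
% NaOH = 0.5921 / 0.6388 × 100 = 92.69 %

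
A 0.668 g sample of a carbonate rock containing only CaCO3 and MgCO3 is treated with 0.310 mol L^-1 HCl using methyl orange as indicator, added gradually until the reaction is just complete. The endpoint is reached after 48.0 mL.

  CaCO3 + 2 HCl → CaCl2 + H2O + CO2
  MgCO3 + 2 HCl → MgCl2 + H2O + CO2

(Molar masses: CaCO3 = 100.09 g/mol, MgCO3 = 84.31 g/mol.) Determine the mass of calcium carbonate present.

0.258 g

n(HCl) = 0.0480 × 0.310 = 0.0149 mol
Let x = n(CaCO3), y = n(MgCO3).
Titrant: 2x + 2y = 0.0149;  mass: 100.09x + 84.31y = 0.668
Solving, x = 2.58 × 10^-3 mol, y = 4.86 × 10^-3 mol
mass of CaCO3 = 2.58 × 10^-3 × 100.09 = 0.258 g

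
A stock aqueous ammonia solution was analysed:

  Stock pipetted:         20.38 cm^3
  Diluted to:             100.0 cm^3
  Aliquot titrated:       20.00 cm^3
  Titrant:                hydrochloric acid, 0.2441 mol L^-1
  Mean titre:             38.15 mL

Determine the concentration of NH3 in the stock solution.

NH3 + HCl → NH4Cl
n(HCl) = 0.03815 × 0.2441 = 9.312 × 10^-3 mol
n(NH3) in the aliquot = 9.312 × 10^-3 mol (1:1 ratio)
[NH3]_dilute = 9.312 × 10^-3 / 0.02000 = 0.4656 mol/L
Dilution factor = 100.0 / 20.38 = 4.907
[NH3]_stock = 0.4656 × 4.907 = 2.285 mol/L

2.285 mol/L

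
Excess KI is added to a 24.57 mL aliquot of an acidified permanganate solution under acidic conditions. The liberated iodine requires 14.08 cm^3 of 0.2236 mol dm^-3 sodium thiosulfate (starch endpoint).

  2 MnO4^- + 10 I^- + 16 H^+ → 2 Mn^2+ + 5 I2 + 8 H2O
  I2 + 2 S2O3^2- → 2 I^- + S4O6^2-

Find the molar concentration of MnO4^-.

n(S2O3^2-) = 0.01408 × 0.2236 = 3.148 × 10^-3 mol
n(I2) = n(S2O3^2-)/2 = 1.574 × 10^-3 mol
From the 2:5 ratio, n(MnO4^-) in the aliquot = 2/5 × 1.574 × 10^-3 = 6.297 × 10^-4 mol
[MnO4^-] = 6.297 × 10^-4 / 0.02457 = 0.02563 mol/L

0.02563 mol/L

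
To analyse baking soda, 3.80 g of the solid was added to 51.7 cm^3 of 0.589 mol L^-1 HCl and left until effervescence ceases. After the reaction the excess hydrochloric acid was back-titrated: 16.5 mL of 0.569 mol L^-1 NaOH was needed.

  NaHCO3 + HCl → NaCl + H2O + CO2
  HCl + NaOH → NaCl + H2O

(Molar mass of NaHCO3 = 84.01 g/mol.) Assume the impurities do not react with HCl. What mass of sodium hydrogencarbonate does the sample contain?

1.77 g

n(HCl) added = 0.0517 × 0.589 = 0.0305 mol
n(NaOH) used in back-titration = 0.0165 × 0.569 = 9.39 × 10^-3 mol
n(HCl) left over = 9.39 × 10^-3 mol (1:1 ratio)
n(HCl) consumed by analyte = 0.0305 − 9.39 × 10^-3 = 0.0211 mol
n(NaHCO3) = 0.0211 mol (1:1 ratio)
mass of NaHCO3 = 0.0211 × 84.01 = 1.77 g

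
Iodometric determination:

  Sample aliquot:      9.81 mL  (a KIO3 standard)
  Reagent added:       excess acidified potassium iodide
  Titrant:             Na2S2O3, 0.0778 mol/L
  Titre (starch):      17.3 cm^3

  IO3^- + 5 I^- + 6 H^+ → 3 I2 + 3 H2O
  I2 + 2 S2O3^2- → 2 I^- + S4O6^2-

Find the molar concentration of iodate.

0.0229 mol/L

n(S2O3^2-) = 0.0173 × 0.0778 = 1.35 × 10^-3 mol
n(I2) = n(S2O3^2-)/2 = 6.73 × 10^-4 mol
From the 1:3 ratio, n(IO3^-) in the aliquot = 1/3 × 6.73 × 10^-4 = 2.24 × 10^-4 mol
[IO3^-] = 2.24 × 10^-4 / 0.00981 = 0.0229 mol/L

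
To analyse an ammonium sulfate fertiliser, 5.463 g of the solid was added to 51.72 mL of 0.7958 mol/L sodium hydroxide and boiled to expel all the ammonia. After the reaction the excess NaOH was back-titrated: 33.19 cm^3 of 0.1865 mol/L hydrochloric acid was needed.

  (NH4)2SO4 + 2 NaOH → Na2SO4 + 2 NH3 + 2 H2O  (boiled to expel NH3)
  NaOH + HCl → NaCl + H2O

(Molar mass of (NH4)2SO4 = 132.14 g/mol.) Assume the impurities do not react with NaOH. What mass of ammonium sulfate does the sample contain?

n(NaOH) added = 0.05172 × 0.7958 = 0.04116 mol
n(HCl) used in back-titration = 0.03319 × 0.1865 = 6.190 × 10^-3 mol
n(NaOH) left over = 6.190 × 10^-3 mol (1:1 ratio)
n(NaOH) consumed by analyte = 0.04116 − 6.190 × 10^-3 = 0.03497 mol
From the 1:2 ratio, n((NH4)2SO4) = 1/2 × 0.03497 = 0.01748 mol
mass of (NH4)2SO4 = 0.01748 × 132.14 = 2.310 g

2.310 g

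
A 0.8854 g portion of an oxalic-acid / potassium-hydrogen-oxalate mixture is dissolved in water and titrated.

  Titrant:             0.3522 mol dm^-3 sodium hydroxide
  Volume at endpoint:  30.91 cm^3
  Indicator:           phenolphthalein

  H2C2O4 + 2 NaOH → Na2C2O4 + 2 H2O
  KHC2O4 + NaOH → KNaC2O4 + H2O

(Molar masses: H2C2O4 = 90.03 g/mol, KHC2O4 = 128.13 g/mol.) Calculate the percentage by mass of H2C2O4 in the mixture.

n(NaOH) = 0.03091 × 0.3522 = 0.01089 mol
Let x = n(H2C2O4), y = n(KHC2O4).
Titrant: 2x + 1y = 0.01089;  mass: 90.03x + 128.13y = 0.8854
Solving, x = 3.065 × 10^-3 mol, y = 4.757 × 10^-3 mol
mass of H2C2O4 = 3.065 × 10^-3 × 90.03 = 0.2759 g
% H2C2O4 = 0.2759 / 0.8854 × 100 = 31.17 %

31.17 %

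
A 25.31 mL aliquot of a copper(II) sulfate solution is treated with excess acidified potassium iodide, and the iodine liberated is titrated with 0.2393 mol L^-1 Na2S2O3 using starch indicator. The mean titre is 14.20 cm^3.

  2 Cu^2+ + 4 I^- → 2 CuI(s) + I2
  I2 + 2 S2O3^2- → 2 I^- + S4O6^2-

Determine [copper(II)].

n(S2O3^2-) = 0.01420 × 0.2393 = 3.398 × 10^-3 mol
n(I2) = n(S2O3^2-)/2 = 1.699 × 10^-3 mol
From the 2:1 ratio, n(Cu2+) in the aliquot = 2/1 × 1.699 × 10^-3 = 3.398 × 10^-3 mol
[Cu2+] = 3.398 × 10^-3 / 0.02531 = 0.1343 mol/L

0.1343 mol/L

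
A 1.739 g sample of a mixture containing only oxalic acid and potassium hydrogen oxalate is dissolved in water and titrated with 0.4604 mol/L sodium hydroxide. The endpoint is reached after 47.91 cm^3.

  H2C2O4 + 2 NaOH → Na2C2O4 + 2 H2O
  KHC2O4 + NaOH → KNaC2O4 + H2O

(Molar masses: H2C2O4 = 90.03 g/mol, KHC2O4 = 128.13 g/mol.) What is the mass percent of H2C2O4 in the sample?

33.86 %

n(NaOH) = 0.04791 × 0.4604 = 0.02206 mol
Let x = n(H2C2O4), y = n(KHC2O4).
Titrant: 2x + 1y = 0.02206;  mass: 90.03x + 128.13y = 1.739
Solving, x = 6.541 × 10^-3 mol, y = 8.976 × 10^-3 mol
mass of H2C2O4 = 6.541 × 10^-3 × 90.03 = 0.5889 g
% H2C2O4 = 0.5889 / 1.739 × 100 = 33.86 %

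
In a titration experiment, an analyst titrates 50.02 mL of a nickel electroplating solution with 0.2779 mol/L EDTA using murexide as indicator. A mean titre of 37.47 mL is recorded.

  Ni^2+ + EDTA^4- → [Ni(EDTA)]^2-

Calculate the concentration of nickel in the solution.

0.2082 mol/L

n(EDTA) = 0.03747 L × 0.2779 mol/L = 0.01041 mol
n(Ni2+) = 0.01041 mol (1:1 mole ratio)
[Ni2+] = 0.01041 mol / 0.05002 L = 0.2082 mol/L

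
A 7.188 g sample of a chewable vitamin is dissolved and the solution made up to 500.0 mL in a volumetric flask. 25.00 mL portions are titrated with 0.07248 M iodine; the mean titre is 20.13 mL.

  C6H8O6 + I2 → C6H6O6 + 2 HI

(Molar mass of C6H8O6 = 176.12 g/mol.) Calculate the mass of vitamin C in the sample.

n(I2) per titration = 0.02013 × 0.07248 = 1.459 × 10^-3 mol
n(C6H8O6) in each aliquot = 1.459 × 10^-3 mol (1:1 ratio)
n(C6H8O6) in the whole flask = 1.459 × 10^-3 × 500.0/25.00 = 0.02918 mol
mass of C6H8O6 = 0.02918 × 176.12 = 5.139 g

5.139 g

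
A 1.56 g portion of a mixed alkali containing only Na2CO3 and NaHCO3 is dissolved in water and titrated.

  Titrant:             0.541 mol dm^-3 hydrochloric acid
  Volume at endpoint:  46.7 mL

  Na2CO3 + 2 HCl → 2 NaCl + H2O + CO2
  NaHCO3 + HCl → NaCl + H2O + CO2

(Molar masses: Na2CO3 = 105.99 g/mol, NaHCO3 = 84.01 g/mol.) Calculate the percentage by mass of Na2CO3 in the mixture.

61.6 %

n(HCl) = 0.0467 × 0.541 = 0.0253 mol
Let x = n(Na2CO3), y = n(NaHCO3).
Titrant: 2x + 1y = 0.0253;  mass: 105.99x + 84.01y = 1.56
Solving, x = 9.07 × 10^-3 mol, y = 7.13 × 10^-3 mol
mass of Na2CO3 = 9.07 × 10^-3 × 105.99 = 0.961 g
% Na2CO3 = 0.961 / 1.56 × 100 = 61.6 %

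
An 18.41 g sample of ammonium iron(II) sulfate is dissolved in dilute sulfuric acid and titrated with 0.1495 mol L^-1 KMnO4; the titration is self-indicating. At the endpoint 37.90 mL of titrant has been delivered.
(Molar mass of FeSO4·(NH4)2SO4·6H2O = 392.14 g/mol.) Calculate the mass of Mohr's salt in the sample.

MnO4^- + 5 Fe^2+ + 8 H^+ → Mn^2+ + 5 Fe^3+ + 4 H2O
n(KMnO4) = 0.03790 L × 0.1495 mol/L = 5.666 × 10^-3 mol
From the 5:1 ratio, n(FeSO4·(NH4)2SO4·6H2O) = 5/1 × 5.666 × 10^-3 = 0.02833 mol
mass of FeSO4·(NH4)2SO4·6H2O = 0.02833 × 392.14 g/mol = 11.11 g

11.11 g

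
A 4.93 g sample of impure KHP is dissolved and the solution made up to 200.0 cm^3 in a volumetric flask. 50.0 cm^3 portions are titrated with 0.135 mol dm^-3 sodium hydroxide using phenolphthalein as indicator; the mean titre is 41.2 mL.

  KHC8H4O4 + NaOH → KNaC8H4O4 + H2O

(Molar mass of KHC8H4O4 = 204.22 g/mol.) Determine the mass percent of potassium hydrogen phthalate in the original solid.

n(NaOH) per titration = 0.0412 × 0.135 = 5.56 × 10^-3 mol
n(KHC8H4O4) in each aliquot = 5.56 × 10^-3 mol (1:1 ratio)
n(KHC8H4O4) in the whole flask = 5.56 × 10^-3 × 200.0/50.0 = 0.0222 mol
mass of KHC8H4O4 = 0.0222 × 204.22 = 4.54 g
% KHC8H4O4 = 4.54 / 4.93 × 100 = 92.2 %

92.2 %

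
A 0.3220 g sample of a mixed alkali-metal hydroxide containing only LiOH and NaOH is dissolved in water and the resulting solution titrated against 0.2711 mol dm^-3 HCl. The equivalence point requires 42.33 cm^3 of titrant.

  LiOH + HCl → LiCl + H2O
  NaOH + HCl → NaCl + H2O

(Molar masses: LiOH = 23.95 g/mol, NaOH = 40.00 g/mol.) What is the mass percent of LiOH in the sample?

n(HCl) = 0.04233 × 0.2711 = 0.01148 mol
Let x = n(LiOH), y = n(NaOH).
Titrant: 1x + 1y = 0.01148;  mass: 23.95x + 40.00y = 0.3220
Solving, x = 8.537 × 10^-3 mol, y = 2.938 × 10^-3 mol
mass of LiOH = 8.537 × 10^-3 × 23.95 = 0.2045 g
% LiOH = 0.2045 / 0.3220 × 100 = 63.50 %

63.50 %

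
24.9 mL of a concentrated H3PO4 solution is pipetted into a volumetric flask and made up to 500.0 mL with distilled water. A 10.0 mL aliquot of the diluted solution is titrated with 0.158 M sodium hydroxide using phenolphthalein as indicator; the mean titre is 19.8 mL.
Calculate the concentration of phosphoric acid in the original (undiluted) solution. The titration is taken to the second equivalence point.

3.14 M

H3PO4 + 2 NaOH → Na2HPO4 + 2 H2O
n(NaOH) = 0.0198 × 0.158 = 3.13 × 10^-3 mol
From the 1:2 ratio, n(H3PO4) in the aliquot = 1/2 × 3.13 × 10^-3 = 1.56 × 10^-3 mol
[H3PO4]_dilute = 1.56 × 10^-3 / 0.0100 = 0.156 mol/L
Dilution factor = 500.0 / 24.9 = 20.08
[H3PO4]_stock = 0.156 × 20.08 = 3.14 mol/L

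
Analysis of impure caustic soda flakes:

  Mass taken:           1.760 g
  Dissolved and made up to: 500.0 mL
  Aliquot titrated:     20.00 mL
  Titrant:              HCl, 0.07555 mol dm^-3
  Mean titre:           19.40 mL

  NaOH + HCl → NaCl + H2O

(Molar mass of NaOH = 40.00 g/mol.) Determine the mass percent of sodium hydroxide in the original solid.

n(HCl) per titration = 0.01940 × 0.07555 = 1.466 × 10^-3 mol
n(NaOH) in each aliquot = 1.466 × 10^-3 mol (1:1 ratio)
n(NaOH) in the whole flask = 1.466 × 10^-3 × 500.0/20.00 = 0.03664 mol
mass of NaOH = 0.03664 × 40.00 = 1.466 g
% NaOH = 1.466 / 1.760 × 100 = 83.28 %

83.28 %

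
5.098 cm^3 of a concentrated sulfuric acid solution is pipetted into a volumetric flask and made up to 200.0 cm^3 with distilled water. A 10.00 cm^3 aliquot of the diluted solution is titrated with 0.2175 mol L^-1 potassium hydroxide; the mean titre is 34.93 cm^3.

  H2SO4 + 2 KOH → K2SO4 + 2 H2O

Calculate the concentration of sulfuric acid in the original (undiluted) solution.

n(KOH) = 0.03493 × 0.2175 = 7.597 × 10^-3 mol
From the 1:2 ratio, n(H2SO4) in the aliquot = 1/2 × 7.597 × 10^-3 = 3.799 × 10^-3 mol
[H2SO4]_dilute = 3.799 × 10^-3 / 0.01000 = 0.3799 mol/L
Dilution factor = 200.0 / 5.098 = 39.23
[H2SO4]_stock = 0.3799 × 39.23 = 14.90 mol/L

14.90 mol/L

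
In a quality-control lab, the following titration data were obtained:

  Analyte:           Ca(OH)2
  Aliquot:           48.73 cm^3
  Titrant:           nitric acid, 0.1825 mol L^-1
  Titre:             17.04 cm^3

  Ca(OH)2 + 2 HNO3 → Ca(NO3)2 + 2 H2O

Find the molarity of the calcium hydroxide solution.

0.03191 mol/L

n(HNO3) = 0.01704 L × 0.1825 mol/L = 3.110 × 10^-3 mol
From the 1:2 mole ratio, n(Ca(OH)2) = 1/2 × 3.110 × 10^-3 = 1.555 × 10^-3 mol
[Ca(OH)2] = 1.555 × 10^-3 mol / 0.04873 L = 0.03191 mol/L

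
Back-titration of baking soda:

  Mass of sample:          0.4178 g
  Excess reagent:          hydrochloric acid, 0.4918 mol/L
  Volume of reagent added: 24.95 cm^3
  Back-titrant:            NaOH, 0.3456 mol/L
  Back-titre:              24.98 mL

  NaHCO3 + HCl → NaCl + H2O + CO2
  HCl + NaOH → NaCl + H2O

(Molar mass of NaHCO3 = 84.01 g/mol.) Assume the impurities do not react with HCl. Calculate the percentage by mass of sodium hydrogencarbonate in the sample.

73.14 %

n(HCl) added = 0.02495 × 0.4918 = 0.01227 mol
n(NaOH) used in back-titration = 0.02498 × 0.3456 = 8.633 × 10^-3 mol
n(HCl) left over = 8.633 × 10^-3 mol (1:1 ratio)
n(HCl) consumed by analyte = 0.01227 − 8.633 × 10^-3 = 3.637 × 10^-3 mol
n(NaHCO3) = 3.637 × 10^-3 mol (1:1 ratio)
mass of NaHCO3 = 3.637 × 10^-3 × 84.01 = 0.3056 g
% NaHCO3 = 0.3056 / 0.4178 × 100 = 73.14 %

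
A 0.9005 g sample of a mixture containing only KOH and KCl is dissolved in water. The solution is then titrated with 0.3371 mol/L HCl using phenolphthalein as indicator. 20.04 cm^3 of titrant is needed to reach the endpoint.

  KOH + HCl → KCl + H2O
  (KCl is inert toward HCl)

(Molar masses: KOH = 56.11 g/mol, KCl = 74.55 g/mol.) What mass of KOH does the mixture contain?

n(HCl) = 0.02004 × 0.3371 = 6.755 × 10^-3 mol
Let x = n(KOH), y = n(KCl).
Titrant: 1x = 6.755 × 10^-3;  mass: 56.11x + 74.55y = 0.9005
Solving, x = 6.755 × 10^-3 mol, y = 6.995 × 10^-3 mol
mass of KOH = 6.755 × 10^-3 × 56.11 = 0.3791 g

0.3791 g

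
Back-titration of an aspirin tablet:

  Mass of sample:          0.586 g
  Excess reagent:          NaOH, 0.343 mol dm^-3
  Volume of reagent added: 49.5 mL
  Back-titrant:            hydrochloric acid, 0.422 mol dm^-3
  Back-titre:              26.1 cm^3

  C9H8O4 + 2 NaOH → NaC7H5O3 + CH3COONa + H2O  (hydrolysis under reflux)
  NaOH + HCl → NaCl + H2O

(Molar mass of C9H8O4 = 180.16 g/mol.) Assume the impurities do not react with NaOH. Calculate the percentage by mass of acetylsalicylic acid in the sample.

n(NaOH) added = 0.0495 × 0.343 = 0.0170 mol
n(HCl) used in back-titration = 0.0261 × 0.422 = 0.0110 mol
n(NaOH) left over = 0.0110 mol (1:1 ratio)
n(NaOH) consumed by analyte = 0.0170 − 0.0110 = 5.96 × 10^-3 mol
From the 1:2 ratio, n(C9H8O4) = 1/2 × 5.96 × 10^-3 = 2.98 × 10^-3 mol
mass of C9H8O4 = 2.98 × 10^-3 × 180.16 = 0.537 g
% C9H8O4 = 0.537 / 0.586 × 100 = 91.7 %

91.7 %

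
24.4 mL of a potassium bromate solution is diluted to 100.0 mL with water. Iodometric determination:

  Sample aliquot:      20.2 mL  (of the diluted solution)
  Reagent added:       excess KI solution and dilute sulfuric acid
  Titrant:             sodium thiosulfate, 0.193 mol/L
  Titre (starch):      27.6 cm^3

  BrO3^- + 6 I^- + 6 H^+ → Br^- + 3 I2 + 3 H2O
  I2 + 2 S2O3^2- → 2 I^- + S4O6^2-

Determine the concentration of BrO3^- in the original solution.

0.180 mol/L

n(S2O3^2-) = 0.0276 × 0.193 = 5.33 × 10^-3 mol
n(I2) = n(S2O3^2-)/2 = 2.66 × 10^-3 mol
From the 1:3 ratio, n(BrO3^-) in the aliquot = 1/3 × 2.66 × 10^-3 = 8.88 × 10^-4 mol
[BrO3^-]_dilute = 8.88 × 10^-4 / 0.0202 = 0.0440 mol/L
[BrO3^-]_original = 0.0440 × 100.0/24.4 = 0.180 mol/L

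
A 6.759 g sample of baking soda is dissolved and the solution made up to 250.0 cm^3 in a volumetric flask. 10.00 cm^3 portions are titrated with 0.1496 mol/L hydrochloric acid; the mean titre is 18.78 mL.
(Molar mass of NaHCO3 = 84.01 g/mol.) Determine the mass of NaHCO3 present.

5.901 g

NaHCO3 + HCl → NaCl + H2O + CO2
n(HCl) per titration = 0.01878 × 0.1496 = 2.809 × 10^-3 mol
n(NaHCO3) in each aliquot = 2.809 × 10^-3 mol (1:1 ratio)
n(NaHCO3) in the whole flask = 2.809 × 10^-3 × 250.0/10.00 = 0.07024 mol
mass of NaHCO3 = 0.07024 × 84.01 = 5.901 g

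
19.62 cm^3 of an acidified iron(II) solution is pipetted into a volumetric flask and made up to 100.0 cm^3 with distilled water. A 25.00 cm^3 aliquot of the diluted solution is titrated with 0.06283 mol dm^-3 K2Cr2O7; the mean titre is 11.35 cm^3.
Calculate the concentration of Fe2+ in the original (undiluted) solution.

0.8723 mol/L

Cr2O7^2- + 6 Fe^2+ + 14 H^+ → 2 Cr^3+ + 6 Fe^3+ + 7 H2O
n(K2Cr2O7) = 0.01135 × 0.06283 = 7.131 × 10^-4 mol
From the 6:1 ratio, n(Fe2+) in the aliquot = 6/1 × 7.131 × 10^-4 = 4.279 × 10^-3 mol
[Fe2+]_dilute = 4.279 × 10^-3 / 0.02500 = 0.1711 mol/L
Dilution factor = 100.0 / 19.62 = 5.097
[Fe2+]_stock = 0.1711 × 5.097 = 0.8723 mol/L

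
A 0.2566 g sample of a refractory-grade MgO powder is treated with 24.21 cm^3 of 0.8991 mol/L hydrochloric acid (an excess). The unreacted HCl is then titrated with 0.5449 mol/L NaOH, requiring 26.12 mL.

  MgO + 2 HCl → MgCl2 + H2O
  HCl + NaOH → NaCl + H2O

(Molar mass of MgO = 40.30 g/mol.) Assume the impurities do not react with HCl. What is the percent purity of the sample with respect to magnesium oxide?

n(HCl) added = 0.02421 × 0.8991 = 0.02177 mol
n(NaOH) used in back-titration = 0.02612 × 0.5449 = 0.01423 mol
n(HCl) left over = 0.01423 mol (1:1 ratio)
n(HCl) consumed by analyte = 0.02177 − 0.01423 = 7.534 × 10^-3 mol
From the 1:2 ratio, n(MgO) = 1/2 × 7.534 × 10^-3 = 3.767 × 10^-3 mol
mass of MgO = 3.767 × 10^-3 × 40.30 = 0.1518 g
% MgO = 0.1518 / 0.2566 × 100 = 59.17 %

59.17 %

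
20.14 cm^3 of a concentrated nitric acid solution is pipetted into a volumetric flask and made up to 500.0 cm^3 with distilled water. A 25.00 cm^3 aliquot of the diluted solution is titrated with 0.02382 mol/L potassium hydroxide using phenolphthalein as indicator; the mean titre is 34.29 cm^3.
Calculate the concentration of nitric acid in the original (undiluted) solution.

0.8111 mol/L

HNO3 + KOH → KNO3 + H2O
n(KOH) = 0.03429 × 0.02382 = 8.168 × 10^-4 mol
n(HNO3) in the aliquot = 8.168 × 10^-4 mol (1:1 ratio)
[HNO3]_dilute = 8.168 × 10^-4 / 0.02500 = 0.03267 mol/L
Dilution factor = 500.0 / 20.14 = 24.83
[HNO3]_stock = 0.03267 × 24.83 = 0.8111 mol/L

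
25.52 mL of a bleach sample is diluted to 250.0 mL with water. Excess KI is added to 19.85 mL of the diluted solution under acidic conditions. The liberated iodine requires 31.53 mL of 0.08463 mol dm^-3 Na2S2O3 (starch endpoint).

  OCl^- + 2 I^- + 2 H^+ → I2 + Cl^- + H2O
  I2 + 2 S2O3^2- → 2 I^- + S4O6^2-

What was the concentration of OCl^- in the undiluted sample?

n(S2O3^2-) = 0.03153 × 0.08463 = 2.668 × 10^-3 mol
n(I2) = n(S2O3^2-)/2 = 1.334 × 10^-3 mol
n(OCl^-) in the aliquot = 1.334 × 10^-3 mol (1:1 ratio)
[OCl^-]_dilute = 1.334 × 10^-3 / 0.01985 = 0.06721 mol/L
[OCl^-]_original = 0.06721 × 250.0/25.52 = 0.6584 mol/L

0.6584 mol/L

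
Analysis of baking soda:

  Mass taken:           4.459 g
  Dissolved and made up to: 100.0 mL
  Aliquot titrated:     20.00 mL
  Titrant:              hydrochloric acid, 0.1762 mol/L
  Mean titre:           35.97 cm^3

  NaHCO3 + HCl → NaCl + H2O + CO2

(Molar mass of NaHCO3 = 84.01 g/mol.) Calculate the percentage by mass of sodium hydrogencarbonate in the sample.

59.70 %

n(HCl) per titration = 0.03597 × 0.1762 = 6.338 × 10^-3 mol
n(NaHCO3) in each aliquot = 6.338 × 10^-3 mol (1:1 ratio)
n(NaHCO3) in the whole flask = 6.338 × 10^-3 × 100.0/20.00 = 0.03169 mol
mass of NaHCO3 = 0.03169 × 84.01 = 2.662 g
% NaHCO3 = 2.662 / 4.459 × 100 = 59.70 %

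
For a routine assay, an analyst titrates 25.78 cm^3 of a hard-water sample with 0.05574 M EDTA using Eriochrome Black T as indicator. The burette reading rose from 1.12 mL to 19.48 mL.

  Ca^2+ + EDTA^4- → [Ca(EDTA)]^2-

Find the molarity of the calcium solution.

0.03970 M

n(EDTA) = 0.01836 L × 0.05574 mol/L = 1.023 × 10^-3 mol
n(Ca2+) = 1.023 × 10^-3 mol (1:1 mole ratio)
[Ca2+] = 1.023 × 10^-3 mol / 0.02578 L = 0.03970 mol/L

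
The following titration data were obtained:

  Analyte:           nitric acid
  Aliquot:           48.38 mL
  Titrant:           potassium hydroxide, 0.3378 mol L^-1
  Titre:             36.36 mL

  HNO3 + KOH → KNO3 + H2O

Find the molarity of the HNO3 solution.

n(KOH) = 0.03636 L × 0.3378 mol/L = 0.01228 mol
n(HNO3) = 0.01228 mol (1:1 mole ratio)
[HNO3] = 0.01228 mol / 0.04838 L = 0.2539 mol/L

0.2539 mol/L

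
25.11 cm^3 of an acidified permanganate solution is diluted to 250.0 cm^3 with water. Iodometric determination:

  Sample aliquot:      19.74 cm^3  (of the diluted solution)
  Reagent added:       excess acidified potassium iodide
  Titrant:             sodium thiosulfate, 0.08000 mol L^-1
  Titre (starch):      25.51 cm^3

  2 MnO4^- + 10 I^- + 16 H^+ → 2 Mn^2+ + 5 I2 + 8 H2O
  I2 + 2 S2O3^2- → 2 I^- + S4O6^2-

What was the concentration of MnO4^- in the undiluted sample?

0.2059 mol/L

n(S2O3^2-) = 0.02551 × 0.08000 = 2.041 × 10^-3 mol
n(I2) = n(S2O3^2-)/2 = 1.020 × 10^-3 mol
From the 2:5 ratio, n(MnO4^-) in the aliquot = 2/5 × 1.020 × 10^-3 = 4.082 × 10^-4 mol
[MnO4^-]_dilute = 4.082 × 10^-4 / 0.01974 = 0.02068 mol/L
[MnO4^-]_original = 0.02068 × 250.0/25.11 = 0.2059 mol/L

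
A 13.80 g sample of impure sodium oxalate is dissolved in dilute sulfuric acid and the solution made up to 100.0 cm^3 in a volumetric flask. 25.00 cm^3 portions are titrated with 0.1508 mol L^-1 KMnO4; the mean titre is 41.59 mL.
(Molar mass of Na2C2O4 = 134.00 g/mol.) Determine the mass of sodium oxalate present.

8.404 g

2 MnO4^- + 5 C2O4^2- + 16 H^+ → 2 Mn^2+ + 10 CO2 + 8 H2O
n(KMnO4) per titration = 0.04159 × 0.1508 = 6.272 × 10^-3 mol
From the 5:2 ratio, n(Na2C2O4) in each aliquot = 5/2 × 6.272 × 10^-3 = 0.01568 mol
n(Na2C2O4) in the whole flask = 0.01568 × 100.0/25.00 = 0.06272 mol
mass of Na2C2O4 = 0.06272 × 134.00 = 8.404 g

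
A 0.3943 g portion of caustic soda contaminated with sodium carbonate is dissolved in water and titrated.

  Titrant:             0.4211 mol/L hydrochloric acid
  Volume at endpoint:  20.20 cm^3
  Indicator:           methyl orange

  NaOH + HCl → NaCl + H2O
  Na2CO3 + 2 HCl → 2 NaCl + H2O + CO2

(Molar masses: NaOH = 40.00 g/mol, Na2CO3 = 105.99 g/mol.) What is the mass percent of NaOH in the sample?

44.10 %

n(HCl) = 0.02020 × 0.4211 = 8.506 × 10^-3 mol
Let x = n(NaOH), y = n(Na2CO3).
Titrant: 1x + 2y = 8.506 × 10^-3;  mass: 40.00x + 105.99y = 0.3943
Solving, x = 4.347 × 10^-3 mol, y = 2.080 × 10^-3 mol
mass of NaOH = 4.347 × 10^-3 × 40.00 = 0.1739 g
% NaOH = 0.1739 / 0.3943 × 100 = 44.10 %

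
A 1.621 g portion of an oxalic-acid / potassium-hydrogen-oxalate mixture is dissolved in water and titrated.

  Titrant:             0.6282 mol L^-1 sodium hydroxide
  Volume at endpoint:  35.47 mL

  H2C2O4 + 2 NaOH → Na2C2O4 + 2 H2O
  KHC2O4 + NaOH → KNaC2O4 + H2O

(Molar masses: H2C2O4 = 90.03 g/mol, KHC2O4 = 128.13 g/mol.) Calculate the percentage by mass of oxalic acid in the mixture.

41.23 %

n(NaOH) = 0.03547 × 0.6282 = 0.02228 mol
Let x = n(H2C2O4), y = n(KHC2O4).
Titrant: 2x + 1y = 0.02228;  mass: 90.03x + 128.13y = 1.621
Solving, x = 7.424 × 10^-3 mol, y = 7.435 × 10^-3 mol
mass of H2C2O4 = 7.424 × 10^-3 × 90.03 = 0.6683 g
% H2C2O4 = 0.6683 / 1.621 × 100 = 41.23 %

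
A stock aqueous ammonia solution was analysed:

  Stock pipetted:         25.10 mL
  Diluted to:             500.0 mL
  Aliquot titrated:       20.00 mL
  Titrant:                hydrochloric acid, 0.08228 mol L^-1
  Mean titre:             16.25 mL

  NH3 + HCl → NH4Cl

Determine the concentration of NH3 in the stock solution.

1.332 mol/L

n(HCl) = 0.01625 × 0.08228 = 1.337 × 10^-3 mol
n(NH3) in the aliquot = 1.337 × 10^-3 mol (1:1 ratio)
[NH3]_dilute = 1.337 × 10^-3 / 0.02000 = 0.06685 mol/L
Dilution factor = 500.0 / 25.10 = 19.92
[NH3]_stock = 0.06685 × 19.92 = 1.332 mol/L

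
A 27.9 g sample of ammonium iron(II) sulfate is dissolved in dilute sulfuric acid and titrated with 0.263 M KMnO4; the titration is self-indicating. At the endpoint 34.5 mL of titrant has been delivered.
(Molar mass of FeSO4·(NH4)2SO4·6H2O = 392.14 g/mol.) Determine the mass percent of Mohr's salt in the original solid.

63.8 %

MnO4^- + 5 Fe^2+ + 8 H^+ → Mn^2+ + 5 Fe^3+ + 4 H2O
n(KMnO4) = 0.0345 L × 0.263 mol/L = 9.07 × 10^-3 mol
From the 5:1 ratio, n(FeSO4·(NH4)2SO4·6H2O) = 5/1 × 9.07 × 10^-3 = 0.0454 mol
mass of FeSO4·(NH4)2SO4·6H2O = 0.0454 × 392.14 g/mol = 17.8 g
% FeSO4·(NH4)2SO4·6H2O = 17.8 / 27.9 × 100 = 63.8 %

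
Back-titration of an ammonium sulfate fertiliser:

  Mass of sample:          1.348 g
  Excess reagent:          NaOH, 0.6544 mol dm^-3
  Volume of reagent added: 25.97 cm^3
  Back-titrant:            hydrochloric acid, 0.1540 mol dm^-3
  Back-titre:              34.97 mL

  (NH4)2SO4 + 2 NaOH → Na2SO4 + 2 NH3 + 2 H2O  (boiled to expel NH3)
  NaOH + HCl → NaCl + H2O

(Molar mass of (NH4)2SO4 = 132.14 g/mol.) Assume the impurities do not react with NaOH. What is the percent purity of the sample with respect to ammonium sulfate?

56.90 %

n(NaOH) added = 0.02597 × 0.6544 = 0.01699 mol
n(HCl) used in back-titration = 0.03497 × 0.1540 = 5.385 × 10^-3 mol
n(NaOH) left over = 5.385 × 10^-3 mol (1:1 ratio)
n(NaOH) consumed by analyte = 0.01699 − 5.385 × 10^-3 = 0.01161 mol
From the 1:2 ratio, n((NH4)2SO4) = 1/2 × 0.01161 = 5.805 × 10^-3 mol
mass of (NH4)2SO4 = 5.805 × 10^-3 × 132.14 = 0.7670 g
% (NH4)2SO4 = 0.7670 / 1.348 × 100 = 56.90 %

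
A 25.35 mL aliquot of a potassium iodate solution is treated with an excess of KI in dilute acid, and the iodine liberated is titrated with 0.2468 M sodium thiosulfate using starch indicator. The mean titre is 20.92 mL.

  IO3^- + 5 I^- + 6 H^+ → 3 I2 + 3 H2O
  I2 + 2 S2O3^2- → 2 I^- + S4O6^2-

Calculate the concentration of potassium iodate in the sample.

0.03395 M

n(S2O3^2-) = 0.02092 × 0.2468 = 5.163 × 10^-3 mol
n(I2) = n(S2O3^2-)/2 = 2.582 × 10^-3 mol
From the 1:3 ratio, n(IO3^-) in the aliquot = 1/3 × 2.582 × 10^-3 = 8.605 × 10^-4 mol
[IO3^-] = 8.605 × 10^-4 / 0.02535 = 0.03395 mol/L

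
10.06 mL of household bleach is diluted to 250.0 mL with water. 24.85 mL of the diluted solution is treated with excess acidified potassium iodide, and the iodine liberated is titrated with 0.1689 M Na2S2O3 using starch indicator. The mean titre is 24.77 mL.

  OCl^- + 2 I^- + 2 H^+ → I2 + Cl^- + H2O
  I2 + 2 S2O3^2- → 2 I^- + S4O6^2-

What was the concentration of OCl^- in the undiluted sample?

n(S2O3^2-) = 0.02477 × 0.1689 = 4.184 × 10^-3 mol
n(I2) = n(S2O3^2-)/2 = 2.092 × 10^-3 mol
n(OCl^-) in the aliquot = 2.092 × 10^-3 mol (1:1 ratio)
[OCl^-]_dilute = 2.092 × 10^-3 / 0.02485 = 0.08418 mol/L
[OCl^-]_original = 0.08418 × 250.0/10.06 = 2.092 mol/L

2.092 M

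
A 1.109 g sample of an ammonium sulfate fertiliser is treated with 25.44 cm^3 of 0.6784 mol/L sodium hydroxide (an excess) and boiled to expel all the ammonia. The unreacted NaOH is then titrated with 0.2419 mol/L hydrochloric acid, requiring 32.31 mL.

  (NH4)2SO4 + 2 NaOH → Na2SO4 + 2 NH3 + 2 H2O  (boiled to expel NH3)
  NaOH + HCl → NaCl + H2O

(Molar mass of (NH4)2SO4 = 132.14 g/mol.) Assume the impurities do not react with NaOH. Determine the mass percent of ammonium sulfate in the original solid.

n(NaOH) added = 0.02544 × 0.6784 = 0.01726 mol
n(HCl) used in back-titration = 0.03231 × 0.2419 = 7.816 × 10^-3 mol
n(NaOH) left over = 7.816 × 10^-3 mol (1:1 ratio)
n(NaOH) consumed by analyte = 0.01726 − 7.816 × 10^-3 = 9.443 × 10^-3 mol
From the 1:2 ratio, n((NH4)2SO4) = 1/2 × 9.443 × 10^-3 = 4.721 × 10^-3 mol
mass of (NH4)2SO4 = 4.721 × 10^-3 × 132.14 = 0.6239 g
% (NH4)2SO4 = 0.6239 / 1.109 × 100 = 56.26 %

56.26 %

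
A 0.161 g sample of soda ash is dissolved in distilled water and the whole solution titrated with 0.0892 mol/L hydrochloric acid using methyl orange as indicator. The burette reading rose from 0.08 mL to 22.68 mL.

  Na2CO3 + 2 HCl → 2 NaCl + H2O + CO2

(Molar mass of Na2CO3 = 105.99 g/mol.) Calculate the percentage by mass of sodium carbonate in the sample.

n(HCl) = 0.0226 L × 0.0892 mol/L = 2.02 × 10^-3 mol
From the 1:2 ratio, n(Na2CO3) = 1/2 × 2.02 × 10^-3 = 1.01 × 10^-3 mol
mass of Na2CO3 = 1.01 × 10^-3 × 105.99 g/mol = 0.107 g
% Na2CO3 = 0.107 / 0.161 × 100 = 66.4 %

66.4 %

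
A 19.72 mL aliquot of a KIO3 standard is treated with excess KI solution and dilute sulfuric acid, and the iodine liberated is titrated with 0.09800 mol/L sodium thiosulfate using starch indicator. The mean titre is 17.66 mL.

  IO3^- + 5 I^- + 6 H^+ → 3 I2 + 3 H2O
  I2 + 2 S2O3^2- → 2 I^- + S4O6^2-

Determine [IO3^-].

n(S2O3^2-) = 0.01766 × 0.09800 = 1.731 × 10^-3 mol
n(I2) = n(S2O3^2-)/2 = 8.653 × 10^-4 mol
From the 1:3 ratio, n(IO3^-) in the aliquot = 1/3 × 8.653 × 10^-4 = 2.884 × 10^-4 mol
[IO3^-] = 2.884 × 10^-4 / 0.01972 = 0.01463 mol/L

0.01463 mol/L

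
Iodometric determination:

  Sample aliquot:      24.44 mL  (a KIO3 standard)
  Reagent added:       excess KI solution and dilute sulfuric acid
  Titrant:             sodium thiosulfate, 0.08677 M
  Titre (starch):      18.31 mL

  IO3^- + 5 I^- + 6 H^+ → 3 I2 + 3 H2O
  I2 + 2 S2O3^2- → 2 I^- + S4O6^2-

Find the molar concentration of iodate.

n(S2O3^2-) = 0.01831 × 0.08677 = 1.589 × 10^-3 mol
n(I2) = n(S2O3^2-)/2 = 7.944 × 10^-4 mol
From the 1:3 ratio, n(IO3^-) in the aliquot = 1/3 × 7.944 × 10^-4 = 2.648 × 10^-4 mol
[IO3^-] = 2.648 × 10^-4 / 0.02444 = 0.01083 mol/L

0.01083 M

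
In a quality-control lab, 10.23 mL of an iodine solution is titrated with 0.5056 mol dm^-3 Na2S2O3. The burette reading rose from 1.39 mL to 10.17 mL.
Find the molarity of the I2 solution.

I2 + 2 S2O3^2- → 2 I^- + S4O6^2-
n(Na2S2O3) = 0.008780 L × 0.5056 mol/L = 4.439 × 10^-3 mol
From the 1:2 mole ratio, n(I2) = 1/2 × 4.439 × 10^-3 = 2.220 × 10^-3 mol
[I2] = 2.220 × 10^-3 mol / 0.01023 L = 0.2170 mol/L

0.2170 mol/L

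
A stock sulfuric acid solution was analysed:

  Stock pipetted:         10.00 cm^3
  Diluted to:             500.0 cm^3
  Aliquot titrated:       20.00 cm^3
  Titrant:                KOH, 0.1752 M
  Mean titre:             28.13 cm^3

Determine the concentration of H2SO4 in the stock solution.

H2SO4 + 2 KOH → K2SO4 + 2 H2O
n(KOH) = 0.02813 × 0.1752 = 4.928 × 10^-3 mol
From the 1:2 ratio, n(H2SO4) in the aliquot = 1/2 × 4.928 × 10^-3 = 2.464 × 10^-3 mol
[H2SO4]_dilute = 2.464 × 10^-3 / 0.02000 = 0.1232 mol/L
Dilution factor = 500.0 / 10.00 = 50.00
[H2SO4]_stock = 0.1232 × 50.00 = 6.160 mol/L

6.160 M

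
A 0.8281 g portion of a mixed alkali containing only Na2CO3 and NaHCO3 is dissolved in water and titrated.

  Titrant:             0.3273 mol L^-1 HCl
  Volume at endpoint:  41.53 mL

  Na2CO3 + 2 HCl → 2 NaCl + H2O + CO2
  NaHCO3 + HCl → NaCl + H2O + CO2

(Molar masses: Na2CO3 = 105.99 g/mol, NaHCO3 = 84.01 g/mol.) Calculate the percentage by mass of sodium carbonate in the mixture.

n(HCl) = 0.04153 × 0.3273 = 0.01359 mol
Let x = n(Na2CO3), y = n(NaHCO3).
Titrant: 2x + 1y = 0.01359;  mass: 105.99x + 84.01y = 0.8281
Solving, x = 5.059 × 10^-3 mol, y = 3.474 × 10^-3 mol
mass of Na2CO3 = 5.059 × 10^-3 × 105.99 = 0.5362 g
% Na2CO3 = 0.5362 / 0.8281 × 100 = 64.75 %

64.75 %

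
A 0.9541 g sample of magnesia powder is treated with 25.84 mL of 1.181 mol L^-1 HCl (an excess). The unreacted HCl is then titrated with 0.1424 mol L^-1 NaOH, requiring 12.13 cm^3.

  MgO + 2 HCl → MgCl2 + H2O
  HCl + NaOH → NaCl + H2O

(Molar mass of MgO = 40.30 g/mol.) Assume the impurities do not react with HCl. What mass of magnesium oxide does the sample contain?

0.5801 g

n(HCl) added = 0.02584 × 1.181 = 0.03052 mol
n(NaOH) used in back-titration = 0.01213 × 0.1424 = 1.727 × 10^-3 mol
n(HCl) left over = 1.727 × 10^-3 mol (1:1 ratio)
n(HCl) consumed by analyte = 0.03052 − 1.727 × 10^-3 = 0.02879 mol
From the 1:2 ratio, n(MgO) = 1/2 × 0.02879 = 0.01439 mol
mass of MgO = 0.01439 × 40.30 = 0.5801 g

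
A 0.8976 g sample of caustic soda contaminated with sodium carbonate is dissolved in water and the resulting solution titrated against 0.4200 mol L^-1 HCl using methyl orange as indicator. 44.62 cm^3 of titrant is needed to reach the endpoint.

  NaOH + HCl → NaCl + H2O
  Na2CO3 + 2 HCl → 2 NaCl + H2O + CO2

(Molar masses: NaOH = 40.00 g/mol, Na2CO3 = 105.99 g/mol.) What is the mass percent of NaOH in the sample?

n(HCl) = 0.04462 × 0.4200 = 0.01874 mol
Let x = n(NaOH), y = n(Na2CO3).
Titrant: 1x + 2y = 0.01874;  mass: 40.00x + 105.99y = 0.8976
Solving, x = 7.353 × 10^-3 mol, y = 5.694 × 10^-3 mol
mass of NaOH = 7.353 × 10^-3 × 40.00 = 0.2941 g
% NaOH = 0.2941 / 0.8976 × 100 = 32.77 %

32.77 %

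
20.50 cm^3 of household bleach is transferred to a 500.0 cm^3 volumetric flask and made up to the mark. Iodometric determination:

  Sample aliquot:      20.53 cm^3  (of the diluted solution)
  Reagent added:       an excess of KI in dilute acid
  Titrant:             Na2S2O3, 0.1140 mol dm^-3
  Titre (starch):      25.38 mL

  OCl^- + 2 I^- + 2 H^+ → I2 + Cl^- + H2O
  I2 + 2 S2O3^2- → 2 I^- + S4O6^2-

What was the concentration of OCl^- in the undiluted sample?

n(S2O3^2-) = 0.02538 × 0.1140 = 2.893 × 10^-3 mol
n(I2) = n(S2O3^2-)/2 = 1.447 × 10^-3 mol
n(OCl^-) in the aliquot = 1.447 × 10^-3 mol (1:1 ratio)
[OCl^-]_dilute = 1.447 × 10^-3 / 0.02053 = 0.07047 mol/L
[OCl^-]_original = 0.07047 × 500.0/20.50 = 1.719 mol/L

1.719 mol/L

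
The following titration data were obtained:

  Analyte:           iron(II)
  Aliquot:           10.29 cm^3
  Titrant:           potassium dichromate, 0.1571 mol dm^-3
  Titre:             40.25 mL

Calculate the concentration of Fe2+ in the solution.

Cr2O7^2- + 6 Fe^2+ + 14 H^+ → 2 Cr^3+ + 6 Fe^3+ + 7 H2O
n(K2Cr2O7) = 0.04025 L × 0.1571 mol/L = 6.323 × 10^-3 mol
From the 6:1 mole ratio, n(Fe2+) = 6/1 × 6.323 × 10^-3 = 0.03794 mol
[Fe2+] = 0.03794 mol / 0.01029 L = 3.687 mol/L

3.687 mol/L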